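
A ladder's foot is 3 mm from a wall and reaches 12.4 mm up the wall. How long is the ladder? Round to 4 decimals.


Shape: right triangle
Legs a = 3 mm, b = 12.4 mm
Formula: c = sqrt(a^2 + b^2)
a^2 = 9, b^2 = 153.76
a^2 + b^2 = 162.76
c = sqrt(162.76)
c = 12.7577
12.7577 mm


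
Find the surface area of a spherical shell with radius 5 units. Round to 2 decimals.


Shape: sphere
Radius r = 5 units
Formula: SA = 4 * pi * r^2
r^2 = 25
SA = 4 * pi * 25
SA = 100 * pi
SA = 314.16
314.16 units^2


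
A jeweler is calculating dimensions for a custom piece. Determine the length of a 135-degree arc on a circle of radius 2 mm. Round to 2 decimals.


Shape: circular arc
Radius r = 2 mm, Angle = 135 degrees
Formula: L = (angle/360) * 2 * pi * r
2 * pi * r = 4 * pi
L = (135/360) * 4 * pi
L = 1.5 * pi
L = 4.71
4.71 mm


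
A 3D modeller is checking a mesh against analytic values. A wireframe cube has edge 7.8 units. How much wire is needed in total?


Shape: cube
Side s = 7.8 units
A cube has 12 edges, all equal.
Formula: total edge length = 12 * s
Total = 12 * 7.8
Total = 93.6
93.6 units


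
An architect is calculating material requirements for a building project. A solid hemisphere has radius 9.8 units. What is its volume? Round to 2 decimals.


Shape: hemisphere (half of a sphere)
Radius r = 9.8 units
Formula: V = (1/2) * (4/3) * pi * r^3 = (2/3) * pi * r^3
r^3 = 941.192
(2/3) * 941.192 = 627.461333
V = 627.461333 * pi
V = 1971.23
1971.23 units^3


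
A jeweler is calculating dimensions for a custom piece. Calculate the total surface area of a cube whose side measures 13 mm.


Shape: cube
Side s = 13 mm
A cube has 6 square faces.
Formula: SA = 6 * s^2
s^2 = 169
SA = 6 * 169
SA = 1014
1014 mm^2


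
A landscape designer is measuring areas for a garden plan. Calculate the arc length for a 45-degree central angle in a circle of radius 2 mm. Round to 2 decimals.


Shape: circular arc
Radius r = 2 mm, Angle = 45 degrees
Formula: L = (angle/360) * 2 * pi * r
2 * pi * r = 4 * pi
L = (45/360) * 4 * pi
L = 0.5 * pi
L = 1.57
1.57 mm


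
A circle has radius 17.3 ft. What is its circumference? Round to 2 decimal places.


Shape: circle
Radius r = 17.3 ft
Formula: C = 2 * pi * r
C = 2 * pi * 17.3
C = 34.6 * pi
C = 108.7
108.7 ft


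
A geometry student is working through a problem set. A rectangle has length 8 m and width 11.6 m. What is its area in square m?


Shape: rectangle
Length l = 8 m, Width w = 11.6 m
Formula: A = l * w
A = 8 * 11.6
A = 92.8
92.8 m^2


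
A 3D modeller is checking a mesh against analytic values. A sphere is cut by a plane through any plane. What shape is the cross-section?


Solid: sphere
Cutting plane: through any plane
Visualize the intersection of the plane with the solid's surface.
The boundary of the cut region is a circle.
circle


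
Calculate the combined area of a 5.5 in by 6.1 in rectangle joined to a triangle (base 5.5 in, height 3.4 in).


Composite shape: rectangle + triangle
Rectangle area = 5.5 * 6.1 = 33.55
Triangle area = 0.5 * 5.5 * 3.4 = 9.35
Total = 33.55 + 9.35
Total = 42.9
42.9 in^2


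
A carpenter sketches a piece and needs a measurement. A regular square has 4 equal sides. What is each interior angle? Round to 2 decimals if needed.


Shape: regular square (4 sides)
Formula: interior angle = (n - 2) * 180 / n
(n - 2) = 2
(n - 2) * 180 = 360
angle = 360 / 4
angle = 90
90 degrees


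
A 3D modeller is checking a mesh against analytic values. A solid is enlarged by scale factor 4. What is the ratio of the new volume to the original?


Linear scale factor k = 4
Rule: under a linear scaling by k, volumes scale by k^3.
k^3 = 4 * 4 * 4
k^3 = 16 * 4
k^3 = 64
Volume scales by a factor of 64.
64 (dimensionless)


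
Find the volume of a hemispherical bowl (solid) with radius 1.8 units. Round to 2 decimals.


Shape: hemisphere (half of a sphere)
Radius r = 1.8 units
Formula: V = (1/2) * (4/3) * pi * r^3 = (2/3) * pi * r^3
r^3 = 5.832
(2/3) * 5.832 = 3.888
V = 3.888 * pi
V = 12.21
12.21 units^3


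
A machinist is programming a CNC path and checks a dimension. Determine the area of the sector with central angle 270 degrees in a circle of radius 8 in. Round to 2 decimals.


Shape: circular sector
Radius r = 8 in, Angle = 270 degrees
Formula: A = (angle/360) * pi * r^2
r^2 = 64
Fraction of circle = 270/360
A = (270/360) * pi * 64
A = 48 * pi
A = 150.8
150.8 in^2


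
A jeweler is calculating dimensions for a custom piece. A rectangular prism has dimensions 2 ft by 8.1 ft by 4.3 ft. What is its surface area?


Shape: rectangular prism
l = 2 ft, w = 8.1 ft, h = 4.3 ft
Formula: SA = 2(lw + lh + wh)
lw = 16.2, lh = 8.6, wh = 34.83
lw + lh + wh = 59.63
SA = 2 * 59.63
SA = 119.26
119.26 ft^2


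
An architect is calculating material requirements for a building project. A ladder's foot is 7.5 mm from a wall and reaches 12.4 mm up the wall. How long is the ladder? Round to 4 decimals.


Shape: right triangle
Legs a = 7.5 mm, b = 12.4 mm
Formula: c = sqrt(a^2 + b^2)
a^2 = 56.25, b^2 = 153.76
a^2 + b^2 = 210.01
c = sqrt(210.01)
c = 14.4917
14.4917 mm


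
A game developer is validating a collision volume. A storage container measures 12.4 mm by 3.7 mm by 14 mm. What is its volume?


Shape: rectangular prism
l = 12.4 mm, w = 3.7 mm, h = 14 mm
Formula: V = l * w * h
V = 12.4 * 3.7 * 14
V = 45.88 * 14
V = 642.32
642.32 mm^3


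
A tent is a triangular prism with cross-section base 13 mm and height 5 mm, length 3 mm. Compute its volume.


Shape: triangular prism
Triangle base = 13 mm, triangle height = 5 mm, prism length L = 3 mm
Formula: V = (1/2 * b * h_tri) * L
Cross-section area = 0.5 * 13 * 5 = 32.5
V = 32.5 * 3
V = 97.5
97.5 mm^3


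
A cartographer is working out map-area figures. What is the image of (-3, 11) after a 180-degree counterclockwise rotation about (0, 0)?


Transformation: rotation about the origin
Original point: (-3, 11)
Rule for 180 deg: (x, y) -> (-x, -y)
Apply: (-3, 11) -> (3, -11)
(3, -11)


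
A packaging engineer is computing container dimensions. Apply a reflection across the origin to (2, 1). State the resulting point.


Transformation: reflection
Original point: (2, 1)
Rule for reflection through the origin: (x, y) -> (-x, -y)
Apply: (2, 1) -> (-2, -1)
(-2, -1)


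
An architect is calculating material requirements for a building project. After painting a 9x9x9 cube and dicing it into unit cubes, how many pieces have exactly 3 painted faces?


Large cube: 9 x 9 x 9, cut into unit cubes.
Cubes with 3 painted faces are at the corners. A cube always has 8 corners.
Count = 8
8 unit cubes


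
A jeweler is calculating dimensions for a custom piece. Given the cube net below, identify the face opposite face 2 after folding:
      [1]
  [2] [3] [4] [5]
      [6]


Net: cross layout. Take square 3 as the base (bottom).
Fold the four squares in the horizontal row up around 3: 2 -> left, 4 -> right, 5 wraps to the top.
Fold 1 and 6 up from 3: 1 -> back, 6 -> front.
Opposite pairs are therefore: (1, 6), (2, 4), (3, 5).
Face 2 is opposite face 4.
face 4


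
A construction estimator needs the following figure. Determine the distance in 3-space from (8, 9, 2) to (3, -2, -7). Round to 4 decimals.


3D distance between two points
P1 = (8, 9, 2), P2 = (3, -2, -7)
Formula: d = sqrt((x2-x1)^2 + (y2-y1)^2 + (z2-z1)^2)
dx = 3 - 8 = -5
dy = -2 - 9 = -11
dz = -7 - 2 = -9
dx^2 + dy^2 + dz^2 = 25 + 121 + 81 = 227
d = sqrt(227)
d = 15.0665
15.0665 units


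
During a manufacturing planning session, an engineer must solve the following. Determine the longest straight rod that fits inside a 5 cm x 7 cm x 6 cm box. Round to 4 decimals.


Shape: rectangular box (space diagonal)
l = 5 cm, w = 7 cm, h = 6 cm
Visualize: the diagonal of the base, then a right triangle with that diagonal and the height.
Formula: d = sqrt(l^2 + w^2 + h^2)
l^2 + w^2 + h^2 = 25 + 49 + 36 = 110
d = sqrt(110)
d = 10.4881
10.4881 cm


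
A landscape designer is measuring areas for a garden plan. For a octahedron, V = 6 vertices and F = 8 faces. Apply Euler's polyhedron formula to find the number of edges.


Polyhedron: octahedron
Euler's formula for convex polyhedra: V - E + F = 2
Given: V = 6 vertices and F = 8 faces
Solve for E:
E = V + F - 2 = 6 + 8 - 2 = 12
12 edges


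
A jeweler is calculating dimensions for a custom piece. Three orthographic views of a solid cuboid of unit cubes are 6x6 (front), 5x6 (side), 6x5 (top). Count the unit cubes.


Orthographic views of a solid rectangular block:
Front view 6 x 6 -> length = 6, height = 6
Side view 5 x 6 -> width = 5, height = 6 (consistent)
Top view 6 x 5 -> confirms length = 6, width = 5
The block is 6 x 5 x 6.
Total unit cubes = 6 * 5 * 6 = 180
180 unit cubes


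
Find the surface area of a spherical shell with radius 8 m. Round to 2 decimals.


Shape: sphere
Radius r = 8 m
Formula: SA = 4 * pi * r^2
r^2 = 64
SA = 4 * pi * 64
SA = 256 * pi
SA = 804.25
804.25 m^2


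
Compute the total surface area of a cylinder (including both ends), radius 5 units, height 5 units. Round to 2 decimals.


Shape: closed cylinder
Radius r = 5 units, Height h = 5 units
Formula: SA = 2*pi*r^2 + 2*pi*r*h = 2*pi*r*(r + h)
r + h = 10
2 * r * (r + h) = 2 * 5 * 10 = 100
SA = 100 * pi
SA = 314.16
314.16 units^2


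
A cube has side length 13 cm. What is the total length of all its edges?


Shape: cube
Side s = 13 cm
A cube has 12 edges, all equal.
Formula: total edge length = 12 * s
Total = 12 * 13
Total = 156
156 cm


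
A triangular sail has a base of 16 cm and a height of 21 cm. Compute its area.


Shape: triangle
Base b = 16 cm, Height h = 21 cm
Formula: A = (1/2) * b * h
A = 0.5 * 16 * 21
A = 0.5 * 336
A = 168
168 cm^2


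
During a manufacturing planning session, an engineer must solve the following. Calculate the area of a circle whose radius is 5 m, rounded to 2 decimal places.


Shape: circle
Radius r = 5 m
Formula: A = pi * r^2
r^2 = 5^2 = 25
A = pi * 25
A = 78.54
78.54 m^2


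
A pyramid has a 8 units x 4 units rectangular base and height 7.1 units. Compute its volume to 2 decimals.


Shape: rectangular pyramid
Base: 8 units x 4 units, Height h = 7.1 units
Formula: V = (1/3) * base_area * h
base_area = 8 * 4 = 32
base_area * h = 32 * 7.1 = 227.2
V = 227.2 / 3
V = 75.73
75.73 units^3


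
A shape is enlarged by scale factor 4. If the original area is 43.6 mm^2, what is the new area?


Linear scale factor k = 4
Original area = 43.6 mm^2
Rule: under a linear scaling by k, areas scale by k^2.
k^2 = 4^2 = 16
New area = 43.6 * 16
New area = 697.6
697.6 mm^2


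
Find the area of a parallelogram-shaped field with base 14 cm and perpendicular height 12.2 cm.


Shape: parallelogram
Base b = 14 cm, Height h = 12.2 cm
Formula: A = b * h
A = 14 * 12.2
A = 170.8
170.8 cm^2


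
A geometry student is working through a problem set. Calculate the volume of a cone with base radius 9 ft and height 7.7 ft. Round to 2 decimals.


Shape: cone
Radius r = 9 ft, Height h = 7.7 ft
Formula: V = (1/3) * pi * r^2 * h
r^2 = 81
pi * r^2 * h = pi * 81 * 7.7 = 623.7 * pi
V = 623.7 * pi / 3
V = 653.14
653.14 ft^3


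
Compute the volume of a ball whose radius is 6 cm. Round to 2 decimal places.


Shape: sphere
Radius r = 6 cm
Formula: V = (4/3) * pi * r^3
r^3 = 216
(4/3) * 216 = 288
V = 288 * pi
V = 904.78
904.78 cm^3


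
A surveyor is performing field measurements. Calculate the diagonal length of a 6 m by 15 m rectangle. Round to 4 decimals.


Shape: rectangle (diagonal via Pythagoras)
Sides: 6 m and 15 m
Formula: d = sqrt(l^2 + w^2)
l^2 = 36, w^2 = 225
l^2 + w^2 = 261
d = sqrt(261)
d = 16.1555
16.1555 m


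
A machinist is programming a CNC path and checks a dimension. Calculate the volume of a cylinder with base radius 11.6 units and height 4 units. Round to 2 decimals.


Shape: cylinder
Radius r = 11.6 units, Height h = 4 units
Formula: V = pi * r^2 * h
r^2 = 134.56
V = pi * 134.56 * 4
V = 538.24 * pi
V = 1690.93
1690.93 units^3


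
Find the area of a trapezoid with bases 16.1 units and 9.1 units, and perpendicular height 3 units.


Shape: trapezoid
Parallel sides a = 16.1 units, b = 9.1 units; Height h = 3 units
Formula: A = (a + b) * h / 2
a + b = 16.1 + 9.1 = 25.2
A = 25.2 * 3 / 2
A = 75.6 / 2
A = 37.8
37.8 units^2


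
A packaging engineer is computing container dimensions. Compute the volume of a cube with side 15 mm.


Shape: cube
Side s = 15 mm
Formula: V = s^3
V = 15 * 15 * 15
V = 225 * 15
V = 3375
3375 mm^3


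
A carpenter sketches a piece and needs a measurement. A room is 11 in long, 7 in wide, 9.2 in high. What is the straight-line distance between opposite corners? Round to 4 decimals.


Shape: rectangular box (space diagonal)
l = 11 in, w = 7 in, h = 9.2 in
Visualize: the diagonal of the base, then a right triangle with that diagonal and the height.
Formula: d = sqrt(l^2 + w^2 + h^2)
l^2 + w^2 + h^2 = 121 + 49 + 84.64 = 254.64
d = sqrt(254.64)
d = 15.9574
15.9574 in


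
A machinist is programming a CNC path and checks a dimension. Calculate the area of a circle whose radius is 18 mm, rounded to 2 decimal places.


Shape: circle
Radius r = 18 mm
Formula: A = pi * r^2
r^2 = 18^2 = 324
A = pi * 324
A = 1017.88
1017.88 mm^2


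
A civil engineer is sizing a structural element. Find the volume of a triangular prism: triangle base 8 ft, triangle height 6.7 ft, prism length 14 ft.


Shape: triangular prism
Triangle base = 8 ft, triangle height = 6.7 ft, prism length L = 14 ft
Formula: V = (1/2 * b * h_tri) * L
Cross-section area = 0.5 * 8 * 6.7 = 26.8
V = 26.8 * 14
V = 375.2
375.2 ft^3


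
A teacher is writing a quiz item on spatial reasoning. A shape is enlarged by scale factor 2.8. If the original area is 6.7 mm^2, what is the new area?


Linear scale factor k = 2.8
Original area = 6.7 mm^2
Rule: under a linear scaling by k, areas scale by k^2.
k^2 = 2.8^2 = 7.84
New area = 6.7 * 7.84
New area = 52.528
52.528 mm^2


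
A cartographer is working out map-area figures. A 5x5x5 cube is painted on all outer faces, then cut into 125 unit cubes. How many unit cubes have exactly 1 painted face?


Large cube: 5 x 5 x 5, cut into unit cubes.
n = 5, so n - 2 = 3
Cubes with 1 painted face lie in the interior of each face.
A cube has 6 faces; each contributes (n - 2)^2 = 9 such cubes.
Count = 6 * 9 = 54
54 unit cubes


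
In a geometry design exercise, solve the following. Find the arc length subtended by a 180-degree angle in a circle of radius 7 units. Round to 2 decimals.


Shape: circular arc
Radius r = 7 units, Angle = 180 degrees
Formula: L = (angle/360) * 2 * pi * r
2 * pi * r = 14 * pi
L = (180/360) * 14 * pi
L = 7 * pi
L = 21.99
21.99 units


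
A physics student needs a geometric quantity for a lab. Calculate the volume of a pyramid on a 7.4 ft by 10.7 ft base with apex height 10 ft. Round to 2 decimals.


Shape: rectangular pyramid
Base: 7.4 ft x 10.7 ft, Height h = 10 ft
Formula: V = (1/3) * base_area * h
base_area = 7.4 * 10.7 = 79.18
base_area * h = 79.18 * 10 = 791.8
V = 791.8 / 3
V = 263.93
263.93 ft^3


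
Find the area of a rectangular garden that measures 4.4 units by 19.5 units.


Shape: rectangle
Length l = 4.4 units, Width w = 19.5 units
Formula: A = l * w
A = 4.4 * 19.5
A = 85.8
85.8 units^2


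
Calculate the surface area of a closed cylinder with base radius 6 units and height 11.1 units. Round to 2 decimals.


Shape: closed cylinder
Radius r = 6 units, Height h = 11.1 units
Formula: SA = 2*pi*r^2 + 2*pi*r*h = 2*pi*r*(r + h)
r + h = 17.1
2 * r * (r + h) = 2 * 6 * 17.1 = 205.2
SA = 205.2 * pi
SA = 644.65
644.65 units^2


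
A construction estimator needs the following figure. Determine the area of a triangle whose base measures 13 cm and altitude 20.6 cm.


Shape: triangle
Base b = 13 cm, Height h = 20.6 cm
Formula: A = (1/2) * b * h
A = 0.5 * 13 * 20.6
A = 0.5 * 267.8
A = 133.9
133.9 cm^2


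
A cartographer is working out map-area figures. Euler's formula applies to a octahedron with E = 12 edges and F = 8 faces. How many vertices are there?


Polyhedron: octahedron
Euler's formula for convex polyhedra: V - E + F = 2
Given: E = 12 edges and F = 8 faces
Solve for V:
V = 2 + E - F = 2 + 12 - 8 = 6
6 vertices


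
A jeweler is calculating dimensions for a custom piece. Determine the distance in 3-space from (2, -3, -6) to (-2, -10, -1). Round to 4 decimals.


3D distance between two points
P1 = (2, -3, -6), P2 = (-2, -10, -1)
Formula: d = sqrt((x2-x1)^2 + (y2-y1)^2 + (z2-z1)^2)
dx = -2 - 2 = -4
dy = -10 - -3 = -7
dz = -1 - -6 = 5
dx^2 + dy^2 + dz^2 = 16 + 49 + 25 = 90
d = sqrt(90)
d = 9.4868
9.4868 units


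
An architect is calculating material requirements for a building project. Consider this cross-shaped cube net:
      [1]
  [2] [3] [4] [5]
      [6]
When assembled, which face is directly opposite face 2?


Net: cross layout. Take square 3 as the base (bottom).
Fold the four squares in the horizontal row up around 3: 2 -> left, 4 -> right, 5 wraps to the top.
Fold 1 and 6 up from 3: 1 -> back, 6 -> front.
Opposite pairs are therefore: (1, 6), (2, 4), (3, 5).
Face 2 is opposite face 4.
face 4


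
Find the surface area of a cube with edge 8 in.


Shape: cube
Side s = 8 in
A cube has 6 square faces.
Formula: SA = 6 * s^2
s^2 = 64
SA = 6 * 64
SA = 384
384 in^2


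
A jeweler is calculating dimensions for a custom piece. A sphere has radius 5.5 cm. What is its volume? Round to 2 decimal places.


Shape: sphere
Radius r = 5.5 cm
Formula: V = (4/3) * pi * r^3
r^3 = 166.375
(4/3) * 166.375 = 221.833333
V = 221.833333 * pi
V = 696.91
696.91 cm^3


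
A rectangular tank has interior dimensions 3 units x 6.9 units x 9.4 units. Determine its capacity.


Shape: rectangular prism
l = 3 units, w = 6.9 units, h = 9.4 units
Formula: V = l * w * h
V = 3 * 6.9 * 9.4
V = 20.7 * 9.4
V = 194.58
194.58 units^3


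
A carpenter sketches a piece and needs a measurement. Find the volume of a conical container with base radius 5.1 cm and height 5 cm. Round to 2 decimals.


Shape: cone
Radius r = 5.1 cm, Height h = 5 cm
Formula: V = (1/3) * pi * r^2 * h
r^2 = 26.01
pi * r^2 * h = pi * 26.01 * 5 = 130.05 * pi
V = 130.05 * pi / 3
V = 136.19
136.19 cm^3


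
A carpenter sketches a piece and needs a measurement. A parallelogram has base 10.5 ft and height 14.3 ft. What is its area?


Shape: parallelogram
Base b = 10.5 ft, Height h = 14.3 ft
Formula: A = b * h
A = 10.5 * 14.3
A = 150.15
150.15 ft^2


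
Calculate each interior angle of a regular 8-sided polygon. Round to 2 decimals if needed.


Shape: regular octagon (8 sides)
Formula: interior angle = (n - 2) * 180 / n
(n - 2) = 6
(n - 2) * 180 = 1080
angle = 1080 / 8
angle = 135
135 degrees


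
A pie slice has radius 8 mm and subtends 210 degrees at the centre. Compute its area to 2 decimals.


Shape: circular sector
Radius r = 8 mm, Angle = 210 degrees
Formula: A = (angle/360) * pi * r^2
r^2 = 64
Fraction of circle = 210/360
A = (210/360) * pi * 64
A = 37.333333 * pi
A = 117.29
117.29 mm^2


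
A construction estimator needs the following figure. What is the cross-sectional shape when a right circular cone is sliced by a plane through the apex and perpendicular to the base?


Solid: right circular cone
Cutting plane: through the apex and perpendicular to the base
Visualize the intersection of the plane with the solid's surface.
The boundary of the cut region is a isosceles triangle.
isosceles triangle


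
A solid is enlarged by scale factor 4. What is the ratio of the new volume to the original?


Linear scale factor k = 4
Rule: under a linear scaling by k, volumes scale by k^3.
k^3 = 4 * 4 * 4
k^3 = 16 * 4
k^3 = 64
Volume scales by a factor of 64.
64 (dimensionless)


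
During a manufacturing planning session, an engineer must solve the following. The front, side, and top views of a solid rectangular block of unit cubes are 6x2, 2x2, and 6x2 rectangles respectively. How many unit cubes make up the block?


Orthographic views of a solid rectangular block:
Front view 6 x 2 -> length = 6, height = 2
Side view 2 x 2 -> width = 2, height = 2 (consistent)
Top view 6 x 2 -> confirms length = 6, width = 2
The block is 6 x 2 x 2.
Total unit cubes = 6 * 2 * 2 = 24
24 unit cubes


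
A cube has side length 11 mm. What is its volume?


Shape: cube
Side s = 11 mm
Formula: V = s^3
V = 11 * 11 * 11
V = 121 * 11
V = 1331
1331 mm^3


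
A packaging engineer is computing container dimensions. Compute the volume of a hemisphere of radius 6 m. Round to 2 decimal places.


Shape: hemisphere (half of a sphere)
Radius r = 6 m
Formula: V = (1/2) * (4/3) * pi * r^3 = (2/3) * pi * r^3
r^3 = 216
(2/3) * 216 = 144
V = 144 * pi
V = 452.39
452.39 m^3


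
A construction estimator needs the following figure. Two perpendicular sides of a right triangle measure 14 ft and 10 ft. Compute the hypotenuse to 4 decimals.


Shape: right triangle
Legs a = 14 ft, b = 10 ft
Formula: c = sqrt(a^2 + b^2)
a^2 = 196, b^2 = 100
a^2 + b^2 = 296
c = sqrt(296)
c = 17.2047
17.2047 ft


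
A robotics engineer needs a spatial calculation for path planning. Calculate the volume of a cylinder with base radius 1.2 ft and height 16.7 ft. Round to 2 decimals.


Shape: cylinder
Radius r = 1.2 ft, Height h = 16.7 ft
Formula: V = pi * r^2 * h
r^2 = 1.44
V = pi * 1.44 * 16.7
V = 24.048 * pi
V = 75.55
75.55 ft^3


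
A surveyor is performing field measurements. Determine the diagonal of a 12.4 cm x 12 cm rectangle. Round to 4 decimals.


Shape: rectangle (diagonal via Pythagoras)
Sides: 12.4 cm and 12 cm
Formula: d = sqrt(l^2 + w^2)
l^2 = 153.76, w^2 = 144
l^2 + w^2 = 297.76
d = sqrt(297.76)
d = 17.2557
17.2557 cm


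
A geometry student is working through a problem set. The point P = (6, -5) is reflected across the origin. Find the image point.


Transformation: reflection
Original point: (6, -5)
Rule for reflection through the origin: (x, y) -> (-x, -y)
Apply: (6, -5) -> (-6, 5)
(-6, 5)


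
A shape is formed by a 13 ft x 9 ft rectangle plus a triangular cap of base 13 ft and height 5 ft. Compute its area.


Composite shape: rectangle + triangle
Rectangle area = 13 * 9 = 117
Triangle area = 0.5 * 13 * 5 = 32.5
Total = 117 + 32.5
Total = 149.5
149.5 ft^2


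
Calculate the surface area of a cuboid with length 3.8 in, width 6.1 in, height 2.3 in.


Shape: rectangular prism
l = 3.8 in, w = 6.1 in, h = 2.3 in
Formula: SA = 2(lw + lh + wh)
lw = 23.18, lh = 8.74, wh = 14.03
lw + lh + wh = 45.95
SA = 2 * 45.95
SA = 91.9
91.9 in^2


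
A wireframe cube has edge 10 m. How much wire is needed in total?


Shape: cube
Side s = 10 m
A cube has 12 edges, all equal.
Formula: total edge length = 12 * s
Total = 12 * 10
Total = 120
120 m


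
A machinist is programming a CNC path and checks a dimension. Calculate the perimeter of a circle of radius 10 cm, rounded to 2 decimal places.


Shape: circle
Radius r = 10 cm
Formula: C = 2 * pi * r
C = 2 * pi * 10
C = 20 * pi
C = 62.83
62.83 cm


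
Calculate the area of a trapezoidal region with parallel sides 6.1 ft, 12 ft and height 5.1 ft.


Shape: trapezoid
Parallel sides a = 6.1 ft, b = 12 ft; Height h = 5.1 ft
Formula: A = (a + b) * h / 2
a + b = 6.1 + 12 = 18.1
A = 18.1 * 5.1 / 2
A = 92.31 / 2
A = 46.155
46.155 ft^2


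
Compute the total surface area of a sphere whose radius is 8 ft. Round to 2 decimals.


Shape: sphere
Radius r = 8 ft
Formula: SA = 4 * pi * r^2
r^2 = 64
SA = 4 * pi * 64
SA = 256 * pi
SA = 804.25
804.25 ft^2


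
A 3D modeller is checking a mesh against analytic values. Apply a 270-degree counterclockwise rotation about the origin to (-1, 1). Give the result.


Transformation: rotation about the origin
Original point: (-1, 1)
Rule for 270 deg counterclockwise: (x, y) -> (y, -x)
Apply: (-1, 1) -> (1, 1)
(1, 1)


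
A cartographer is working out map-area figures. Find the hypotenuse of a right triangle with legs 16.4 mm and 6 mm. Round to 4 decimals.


Shape: right triangle
Legs a = 16.4 mm, b = 6 mm
Formula: c = sqrt(a^2 + b^2)
a^2 = 268.96, b^2 = 36
a^2 + b^2 = 304.96
c = sqrt(304.96)
c = 17.4631
17.4631 mm


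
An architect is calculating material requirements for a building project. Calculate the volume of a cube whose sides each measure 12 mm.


Shape: cube
Side s = 12 mm
Formula: V = s^3
V = 12 * 12 * 12
V = 144 * 12
V = 1728
1728 mm^3


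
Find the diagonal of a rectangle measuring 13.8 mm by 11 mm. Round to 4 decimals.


Shape: rectangle (diagonal via Pythagoras)
Sides: 13.8 mm and 11 mm
Formula: d = sqrt(l^2 + w^2)
l^2 = 190.44, w^2 = 121
l^2 + w^2 = 311.44
d = sqrt(311.44)
d = 17.6477
17.6477 mm


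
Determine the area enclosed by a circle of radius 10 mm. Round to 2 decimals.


Shape: circle
Radius r = 10 mm
Formula: A = pi * r^2
r^2 = 10^2 = 100
A = pi * 100
A = 314.16
314.16 mm^2


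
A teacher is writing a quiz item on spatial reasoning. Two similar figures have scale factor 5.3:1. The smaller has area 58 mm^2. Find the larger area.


Linear scale factor k = 5.3
Original area = 58 mm^2
Rule: under a linear scaling by k, areas scale by k^2.
k^2 = 5.3^2 = 28.09
New area = 58 * 28.09
New area = 1629.22
1629.22 mm^2


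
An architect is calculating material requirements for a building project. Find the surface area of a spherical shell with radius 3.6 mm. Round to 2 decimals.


Shape: sphere
Radius r = 3.6 mm
Formula: SA = 4 * pi * r^2
r^2 = 12.96
SA = 4 * pi * 12.96
SA = 51.84 * pi
SA = 162.86
162.86 mm^2


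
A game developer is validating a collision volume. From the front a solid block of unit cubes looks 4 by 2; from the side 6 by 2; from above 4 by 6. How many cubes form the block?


Orthographic views of a solid rectangular block:
Front view 4 x 2 -> length = 4, height = 2
Side view 6 x 2 -> width = 6, height = 2 (consistent)
Top view 4 x 6 -> confirms length = 4, width = 6
The block is 4 x 6 x 2.
Total unit cubes = 4 * 6 * 2 = 48
48 unit cubes


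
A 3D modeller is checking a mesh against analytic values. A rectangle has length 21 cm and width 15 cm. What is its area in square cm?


Shape: rectangle
Length l = 21 cm, Width w = 15 cm
Formula: A = l * w
A = 21 * 15
A = 315
315 cm^2


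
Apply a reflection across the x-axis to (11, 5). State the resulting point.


Transformation: reflection
Original point: (11, 5)
Rule for reflection over the x-axis: (x, y) -> (x, -y)
Apply: (11, 5) -> (11, -5)
(11, -5)


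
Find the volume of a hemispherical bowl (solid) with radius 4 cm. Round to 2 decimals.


Shape: hemisphere (half of a sphere)
Radius r = 4 cm
Formula: V = (1/2) * (4/3) * pi * r^3 = (2/3) * pi * r^3
r^3 = 64
(2/3) * 64 = 42.666667
V = 42.666667 * pi
V = 134.04
134.04 cm^3


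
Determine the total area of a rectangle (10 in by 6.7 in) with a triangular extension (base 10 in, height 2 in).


Composite shape: rectangle + triangle
Rectangle area = 10 * 6.7 = 67
Triangle area = 0.5 * 10 * 2 = 10
Total = 67 + 10
Total = 77
77 in^2


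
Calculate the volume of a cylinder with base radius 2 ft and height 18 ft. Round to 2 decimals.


Shape: cylinder
Radius r = 2 ft, Height h = 18 ft
Formula: V = pi * r^2 * h
r^2 = 4
V = pi * 4 * 18
V = 72 * pi
V = 226.19
226.19 ft^3


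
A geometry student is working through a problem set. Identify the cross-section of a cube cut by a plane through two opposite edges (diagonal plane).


Solid: cube
Cutting plane: through two opposite edges (diagonal plane)
Visualize the intersection of the plane with the solid's surface.
The boundary of the cut region is a rectangle.
rectangle


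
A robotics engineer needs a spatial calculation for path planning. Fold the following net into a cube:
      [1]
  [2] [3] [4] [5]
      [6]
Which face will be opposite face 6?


Net: cross layout. Take square 3 as the base (bottom).
Fold the four squares in the horizontal row up around 3: 2 -> left, 4 -> right, 5 wraps to the top.
Fold 1 and 6 up from 3: 1 -> back, 6 -> front.
Opposite pairs are therefore: (1, 6), (2, 4), (3, 5).
Face 6 is opposite face 1.
face 1


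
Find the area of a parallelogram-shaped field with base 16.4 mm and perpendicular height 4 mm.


Shape: parallelogram
Base b = 16.4 mm, Height h = 4 mm
Formula: A = b * h
A = 16.4 * 4
A = 65.6
65.6 mm^2


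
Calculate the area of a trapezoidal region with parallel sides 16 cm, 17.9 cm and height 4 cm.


Shape: trapezoid
Parallel sides a = 16 cm, b = 17.9 cm; Height h = 4 cm
Formula: A = (a + b) * h / 2
a + b = 16 + 17.9 = 33.9
A = 33.9 * 4 / 2
A = 135.6 / 2
A = 67.8
67.8 cm^2


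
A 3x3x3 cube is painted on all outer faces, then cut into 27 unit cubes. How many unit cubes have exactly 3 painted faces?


Large cube: 3 x 3 x 3, cut into unit cubes.
Cubes with 3 painted faces are at the corners. A cube always has 8 corners.
Count = 8
8 unit cubes


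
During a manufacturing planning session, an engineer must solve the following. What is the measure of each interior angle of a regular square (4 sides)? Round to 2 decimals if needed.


Shape: regular square (4 sides)
Formula: interior angle = (n - 2) * 180 / n
(n - 2) = 2
(n - 2) * 180 = 360
angle = 360 / 4
angle = 90
90 degrees


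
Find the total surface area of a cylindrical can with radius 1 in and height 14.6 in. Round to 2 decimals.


Shape: closed cylinder
Radius r = 1 in, Height h = 14.6 in
Formula: SA = 2*pi*r^2 + 2*pi*r*h = 2*pi*r*(r + h)
r + h = 15.6
2 * r * (r + h) = 2 * 1 * 15.6 = 31.2
SA = 31.2 * pi
SA = 98.02
98.02 in^2


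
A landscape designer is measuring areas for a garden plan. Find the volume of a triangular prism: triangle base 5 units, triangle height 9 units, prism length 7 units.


Shape: triangular prism
Triangle base = 5 units, triangle height = 9 units, prism length L = 7 units
Formula: V = (1/2 * b * h_tri) * L
Cross-section area = 0.5 * 5 * 9 = 22.5
V = 22.5 * 7
V = 157.5
157.5 units^3


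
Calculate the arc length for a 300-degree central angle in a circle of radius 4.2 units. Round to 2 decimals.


Shape: circular arc
Radius r = 4.2 units, Angle = 300 degrees
Formula: L = (angle/360) * 2 * pi * r
2 * pi * r = 8.4 * pi
L = (300/360) * 8.4 * pi
L = 7 * pi
L = 21.99
21.99 units


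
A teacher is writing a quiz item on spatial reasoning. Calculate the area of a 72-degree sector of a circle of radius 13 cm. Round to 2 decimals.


Shape: circular sector
Radius r = 13 cm, Angle = 72 degrees
Formula: A = (angle/360) * pi * r^2
r^2 = 169
Fraction of circle = 72/360
A = (72/360) * pi * 169
A = 33.8 * pi
A = 106.19
106.19 cm^2


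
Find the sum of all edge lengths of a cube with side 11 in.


Shape: cube
Side s = 11 in
A cube has 12 edges, all equal.
Formula: total edge length = 12 * s
Total = 12 * 11
Total = 132
132 in


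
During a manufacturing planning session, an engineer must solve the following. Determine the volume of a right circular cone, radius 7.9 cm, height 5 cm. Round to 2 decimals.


Shape: cone
Radius r = 7.9 cm, Height h = 5 cm
Formula: V = (1/3) * pi * r^2 * h
r^2 = 62.41
pi * r^2 * h = pi * 62.41 * 5 = 312.05 * pi
V = 312.05 * pi / 3
V = 326.78
326.78 cm^3


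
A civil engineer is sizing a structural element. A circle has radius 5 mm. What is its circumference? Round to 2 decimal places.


Shape: circle
Radius r = 5 mm
Formula: C = 2 * pi * r
C = 2 * pi * 5
C = 10 * pi
C = 31.42
31.42 mm


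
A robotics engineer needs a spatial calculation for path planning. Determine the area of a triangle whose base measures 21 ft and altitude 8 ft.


Shape: triangle
Base b = 21 ft, Height h = 8 ft
Formula: A = (1/2) * b * h
A = 0.5 * 21 * 8
A = 0.5 * 168
A = 84
84 ft^2


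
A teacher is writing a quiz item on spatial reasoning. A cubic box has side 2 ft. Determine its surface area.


Shape: cube
Side s = 2 ft
A cube has 6 square faces.
Formula: SA = 6 * s^2
s^2 = 4
SA = 6 * 4
SA = 24
24 ft^2


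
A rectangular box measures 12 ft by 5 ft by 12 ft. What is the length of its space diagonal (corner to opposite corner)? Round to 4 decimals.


Shape: rectangular box (space diagonal)
l = 12 ft, w = 5 ft, h = 12 ft
Visualize: the diagonal of the base, then a right triangle with that diagonal and the height.
Formula: d = sqrt(l^2 + w^2 + h^2)
l^2 + w^2 + h^2 = 144 + 25 + 144 = 313
d = sqrt(313)
d = 17.6918
17.6918 ft


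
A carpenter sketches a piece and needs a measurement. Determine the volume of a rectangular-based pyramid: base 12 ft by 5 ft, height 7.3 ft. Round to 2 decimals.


Shape: rectangular pyramid
Base: 12 ft x 5 ft, Height h = 7.3 ft
Formula: V = (1/3) * base_area * h
base_area = 12 * 5 = 60
base_area * h = 60 * 7.3 = 438
V = 438 / 3
V = 146
146 ft^3


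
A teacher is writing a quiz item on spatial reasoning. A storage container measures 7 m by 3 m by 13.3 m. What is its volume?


Shape: rectangular prism
l = 7 m, w = 3 m, h = 13.3 m
Formula: V = l * w * h
V = 7 * 3 * 13.3
V = 21 * 13.3
V = 279.3
279.3 m^3


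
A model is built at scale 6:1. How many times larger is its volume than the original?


Linear scale factor k = 6
Rule: under a linear scaling by k, volumes scale by k^3.
k^3 = 6 * 6 * 6
k^3 = 36 * 6
k^3 = 216
Volume scales by a factor of 216.
216 (dimensionless)


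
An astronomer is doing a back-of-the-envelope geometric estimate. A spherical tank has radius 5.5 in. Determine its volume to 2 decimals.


Shape: sphere
Radius r = 5.5 in
Formula: V = (4/3) * pi * r^3
r^3 = 166.375
(4/3) * 166.375 = 221.833333
V = 221.833333 * pi
V = 696.91
696.91 in^3


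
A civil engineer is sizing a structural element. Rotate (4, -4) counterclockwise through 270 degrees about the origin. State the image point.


Transformation: rotation about the origin
Original point: (4, -4)
Rule for 270 deg counterclockwise: (x, y) -> (y, -x)
Apply: (4, -4) -> (-4, -4)
(-4, -4)


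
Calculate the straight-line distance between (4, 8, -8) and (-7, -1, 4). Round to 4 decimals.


3D distance between two points
P1 = (4, 8, -8), P2 = (-7, -1, 4)
Formula: d = sqrt((x2-x1)^2 + (y2-y1)^2 + (z2-z1)^2)
dx = -7 - 4 = -11
dy = -1 - 8 = -9
dz = 4 - -8 = 12
dx^2 + dy^2 + dz^2 = 121 + 81 + 144 = 346
d = sqrt(346)
d = 18.6011
18.6011 units


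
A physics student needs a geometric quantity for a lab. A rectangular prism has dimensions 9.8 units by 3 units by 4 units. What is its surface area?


Shape: rectangular prism
l = 9.8 units, w = 3 units, h = 4 units
Formula: SA = 2(lw + lh + wh)
lw = 29.4, lh = 39.2, wh = 12
lw + lh + wh = 80.6
SA = 2 * 80.6
SA = 161.2
161.2 units^2


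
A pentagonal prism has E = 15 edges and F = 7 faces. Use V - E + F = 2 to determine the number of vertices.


Polyhedron: pentagonal prism
Euler's formula for convex polyhedra: V - E + F = 2
Given: E = 15 edges and F = 7 faces
Solve for V:
V = 2 + E - F = 2 + 15 - 7 = 10
10 vertices


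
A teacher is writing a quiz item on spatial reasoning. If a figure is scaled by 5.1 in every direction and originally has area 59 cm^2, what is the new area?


Linear scale factor k = 5.1
Original area = 59 cm^2
Rule: under a linear scaling by k, areas scale by k^2.
k^2 = 5.1^2 = 26.01
New area = 59 * 26.01
New area = 1534.59
1534.59 cm^2


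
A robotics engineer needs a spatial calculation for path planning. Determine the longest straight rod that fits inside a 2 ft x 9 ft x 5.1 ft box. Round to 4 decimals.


Shape: rectangular box (space diagonal)
l = 2 ft, w = 9 ft, h = 5.1 ft
Visualize: the diagonal of the base, then a right triangle with that diagonal and the height.
Formula: d = sqrt(l^2 + w^2 + h^2)
l^2 + w^2 + h^2 = 4 + 81 + 26.01 = 111.01
d = sqrt(111.01)
d = 10.5361
10.5361 ft


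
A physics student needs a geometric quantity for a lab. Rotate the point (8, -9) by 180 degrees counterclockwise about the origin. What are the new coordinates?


Transformation: rotation about the origin
Original point: (8, -9)
Rule for 180 deg: (x, y) -> (-x, -y)
Apply: (8, -9) -> (-8, 9)
(-8, 9)


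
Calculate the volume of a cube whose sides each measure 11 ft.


Shape: cube
Side s = 11 ft
Formula: V = s^3
V = 11 * 11 * 11
V = 121 * 11
V = 1331
1331 ft^3


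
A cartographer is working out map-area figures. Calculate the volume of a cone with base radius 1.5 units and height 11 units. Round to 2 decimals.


Shape: cone
Radius r = 1.5 units, Height h = 11 units
Formula: V = (1/3) * pi * r^2 * h
r^2 = 2.25
pi * r^2 * h = pi * 2.25 * 11 = 24.75 * pi
V = 24.75 * pi / 3
V = 25.92
25.92 units^3


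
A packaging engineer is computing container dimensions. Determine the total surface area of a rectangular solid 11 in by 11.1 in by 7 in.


Shape: rectangular prism
l = 11 in, w = 11.1 in, h = 7 in
Formula: SA = 2(lw + lh + wh)
lw = 122.1, lh = 77, wh = 77.7
lw + lh + wh = 276.8
SA = 2 * 276.8
SA = 553.6
553.6 in^2


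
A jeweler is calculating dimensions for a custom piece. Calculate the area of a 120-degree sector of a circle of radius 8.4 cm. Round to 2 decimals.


Shape: circular sector
Radius r = 8.4 cm, Angle = 120 degrees
Formula: A = (angle/360) * pi * r^2
r^2 = 70.56
Fraction of circle = 120/360
A = (120/360) * pi * 70.56
A = 23.52 * pi
A = 73.89
73.89 cm^2


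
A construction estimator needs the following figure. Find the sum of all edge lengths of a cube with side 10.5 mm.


Shape: cube
Side s = 10.5 mm
A cube has 12 edges, all equal.
Formula: total edge length = 12 * s
Total = 12 * 10.5
Total = 126
126 mm


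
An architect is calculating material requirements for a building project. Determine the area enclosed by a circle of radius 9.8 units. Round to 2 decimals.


Shape: circle
Radius r = 9.8 units
Formula: A = pi * r^2
r^2 = 9.8^2 = 96.04
A = pi * 96.04
A = 301.72
301.72 units^2


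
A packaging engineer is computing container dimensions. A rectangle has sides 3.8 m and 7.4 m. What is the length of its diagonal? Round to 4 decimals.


Shape: rectangle (diagonal via Pythagoras)
Sides: 3.8 m and 7.4 m
Formula: d = sqrt(l^2 + w^2)
l^2 = 14.44, w^2 = 54.76
l^2 + w^2 = 69.2
d = sqrt(69.2)
d = 8.3187
8.3187 m


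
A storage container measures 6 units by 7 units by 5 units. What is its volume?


Shape: rectangular prism
l = 6 units, w = 7 units, h = 5 units
Formula: V = l * w * h
V = 6 * 7 * 5
V = 42 * 5
V = 210
210 units^3


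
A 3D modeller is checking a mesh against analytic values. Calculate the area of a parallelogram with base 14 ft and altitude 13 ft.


Shape: parallelogram
Base b = 14 ft, Height h = 13 ft
Formula: A = b * h
A = 14 * 13
A = 182
182 ft^2


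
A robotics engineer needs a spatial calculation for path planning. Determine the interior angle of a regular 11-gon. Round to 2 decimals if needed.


Shape: regular hendecagon (11 sides)
Formula: interior angle = (n - 2) * 180 / n
(n - 2) = 9
(n - 2) * 180 = 1620
angle = 1620 / 11
angle = 147.27
147.27 degrees


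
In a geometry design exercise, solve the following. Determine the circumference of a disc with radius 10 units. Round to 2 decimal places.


Shape: circle
Radius r = 10 units
Formula: C = 2 * pi * r
C = 2 * pi * 10
C = 20 * pi
C = 62.83
62.83 units


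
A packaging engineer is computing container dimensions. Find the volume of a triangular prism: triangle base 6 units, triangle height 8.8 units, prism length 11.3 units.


Shape: triangular prism
Triangle base = 6 units, triangle height = 8.8 units, prism length L = 11.3 units
Formula: V = (1/2 * b * h_tri) * L
Cross-section area = 0.5 * 6 * 8.8 = 26.4
V = 26.4 * 11.3
V = 298.32
298.32 units^3


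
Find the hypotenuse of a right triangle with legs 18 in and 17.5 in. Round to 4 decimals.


Shape: right triangle
Legs a = 18 in, b = 17.5 in
Formula: c = sqrt(a^2 + b^2)
a^2 = 324, b^2 = 306.25
a^2 + b^2 = 630.25
c = sqrt(630.25)
c = 25.1048
25.1048 in


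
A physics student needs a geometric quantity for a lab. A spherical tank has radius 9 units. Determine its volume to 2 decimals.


Shape: sphere
Radius r = 9 units
Formula: V = (4/3) * pi * r^3
r^3 = 729
(4/3) * 729 = 972
V = 972 * pi
V = 3053.63
3053.63 units^3
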